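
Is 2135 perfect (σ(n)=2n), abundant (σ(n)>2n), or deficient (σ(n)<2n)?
deficient

Proper divisors of 2135: sum = 1 + 5 + 7 + 35 + 61 + 305 + 427 = 841
Since 841 < 2135, 2135 is deficient.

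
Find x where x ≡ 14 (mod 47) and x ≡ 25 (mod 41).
1706

Using Chinese Remainder Theorem:
M = 47 × 41 = 1927
M1 = 41, M2 = 47
y1 = 41^(-1) mod 47 = 39
y2 = 47^(-1) mod 41 = 7
x = (14×41×39 + 25×47×7) mod 1927 = 1706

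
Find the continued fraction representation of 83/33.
[2; 1, 1, 16]

Euclidean algorithm steps:
83 = 2 × 33 + 17
33 = 1 × 17 + 16
17 = 1 × 16 + 1
16 = 16 × 1 + 0
Continued fraction: [2; 1, 1, 16]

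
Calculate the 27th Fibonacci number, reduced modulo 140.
138

Matrix identity: Q^n = [[F_(n+1), F_n], [F_n, F_(n-1)]] with Q = [[1,1],[1,0]].
n = 27 = 11011₂. Square-and-multiply, entries mod 140:
Q^1 = [[1,1],[1,0]]
Q^3 = (Q^1)²·Q = [[3,2],[2,1]]
Q^6 = (Q^3)² = [[13,8],[8,5]]
Q^13 = (Q^6)²·Q = [[97,93],[93,4]]
Q^27 = (Q^13)²·Q = [[11,138],[138,13]]
F_27 mod 140 = Q^27[0][1] = 138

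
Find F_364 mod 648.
435

Matrix identity: Q^n = [[F_(n+1), F_n], [F_n, F_(n-1)]] with Q = [[1,1],[1,0]].
n = 364 = 101101100₂. Square-and-multiply, entries mod 648:
Q^1 = [[1,1],[1,0]]
Q^2 = (Q^1)² = [[2,1],[1,1]]
Q^5 = (Q^2)²·Q = [[8,5],[5,3]]
Q^11 = (Q^5)²·Q = [[144,89],[89,55]]
Q^22 = (Q^11)² = [[145,215],[215,578]]
Q^45 = (Q^22)²·Q = [[431,506],[506,573]]
Q^91 = (Q^45)²·Q = [[501,509],[509,640]]
Q^182 = (Q^91)² = [[106,161],[161,593]]
Q^364 = (Q^182)² = [[221,435],[435,434]]
F_364 mod 648 = Q^364[0][1] = 435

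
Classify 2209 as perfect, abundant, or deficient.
deficient

Proper divisors of 2209: sum = 1 + 47 = 48
Since 48 < 2209, 2209 is deficient.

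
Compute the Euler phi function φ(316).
156

316 = 2^2 × 79
φ(n) = n × ∏(1 - 1/p) for each prime p dividing n
φ(316) = 316 × (1 - 1/2) × (1 - 1/79) = 156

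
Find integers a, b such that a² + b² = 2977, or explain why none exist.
24² + 49² (a=24, b=49)

Factorization: 2977 = 13 × 229
By Fermat: n is sum of two squares iff every prime p ≡ 3 (mod 4) appears to even power.
All primes ≡ 3 (mod 4) appear to even power.
Search a = 0, 1, 2, … for 2977 - a² a perfect square: first hit at a = 24: 2977 - 576 = 2401 = 49².
2977 = 24² + 49² = 576 + 2401 ✓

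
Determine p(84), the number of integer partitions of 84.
26543660

p(n) counts ways to write n as a sum of positive integers (order ignored).
Euler's pentagonal recurrence: p(k) = p(k-1) + p(k-2) - p(k-5) - p(k-7) + p(k-12) + p(k-15) - ... (offsets j(3j∓1)/2, signs ++--, p(0)=1, p(<0)=0).
DP table for k = 0..83: p(0)=1, p(1)=1, p(2)=2, p(3)=3, p(4)=5, p(5)=7, p(6)=11, p(7)=15, p(8)=22, p(9)=30, p(10)=42, p(11)=56, p(12)=77, p(13)=101, p(14)=135, p(15)=176, p(16)=231, p(17)=297, p(18)=385, p(19)=490, p(20)=627, p(21)=792, p(22)=1002, p(23)=1255, p(24)=1575, p(25)=1958, p(26)=2436, p(27)=3010, p(28)=3718, p(29)=4565, p(30)=5604, p(31)=6842, p(32)=8349, p(33)=10143, p(34)=12310, p(35)=14883, p(36)=17977, p(37)=21637, p(38)=26015, p(39)=31185, p(40)=37338, p(41)=44583, p(42)=53174, p(43)=63261, p(44)=75175, p(45)=89134, p(46)=105558, p(47)=124754, p(48)=147273, p(49)=173525, p(50)=204226, p(51)=239943, p(52)=281589, p(53)=329931, p(54)=386155, p(55)=451276, p(56)=526823, p(57)=614154, p(58)=715220, p(59)=831820, p(60)=966467, p(61)=1121505, p(62)=1300156, p(63)=1505499, p(64)=1741630, p(65)=2012558, p(66)=2323520, p(67)=2679689, p(68)=3087735, p(69)=3554345, p(70)=4087968, p(71)=4697205, p(72)=5392783, p(73)=6185689, p(74)=7089500, p(75)=8118264, p(76)=9289091, p(77)=10619863, p(78)=12132164, p(79)=13848650, p(80)=15796476, p(81)=18004327, p(82)=20506255, p(83)=23338469.
Final step: p(84) = p(83) + p(82) - p(79) - p(77) + p(72) + p(69) - p(62) - p(58) + p(49) + p(44) - p(33) - p(27) + p(14) + p(7)
= 23338469 + 20506255 - 13848650 - 10619863 + 5392783 + 3554345 - 1300156 - 715220 + 173525 + 75175 - 10143 - 3010 + 135 + 15
= 26543660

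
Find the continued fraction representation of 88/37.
[2; 2, 1, 1, 1, 4]

Euclidean algorithm steps:
88 = 2 × 37 + 14
37 = 2 × 14 + 9
14 = 1 × 9 + 5
9 = 1 × 5 + 4
5 = 1 × 4 + 1
4 = 4 × 1 + 0
Continued fraction: [2; 2, 1, 1, 1, 4]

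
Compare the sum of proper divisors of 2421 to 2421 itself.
deficient

Proper divisors of 2421: sum = 1 + 3 + 9 + 269 + 807 = 1089
Since 1089 < 2421, 2421 is deficient.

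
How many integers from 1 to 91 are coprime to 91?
72

91 = 7 × 13
φ(n) = n × ∏(1 - 1/p) for each prime p dividing n
φ(91) = 91 × (1 - 1/7) × (1 - 1/13) = 72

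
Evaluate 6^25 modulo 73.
19

Repeated squaring. Binary of 25 = 11001.
6^1 ≡ 6 (mod 73); 6^2 ≡ 36 (mod 73); 6^4 ≡ 55 (mod 73); 6^8 ≡ 32 (mod 73); 6^16 ≡ 2 (mod 73)
6^25 = 6^1 × 6^8 × 6^16 ≡ 19 (mod 73)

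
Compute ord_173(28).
172

173 is prime, so ord(28) divides φ(173) = 172.
Divisors of 172: 1, 2, 4, 43, 86, 172.
Repeated squaring: 28^1 ≡ 28, 28^2 ≡ 92, 28^4 ≡ 160, 28^8 ≡ 169, 28^16 ≡ 16, 28^32 ≡ 83, 28^64 ≡ 142, 28^128 ≡ 96 (mod 173).
Test 28^d mod 173 for each divisor d in increasing order:
28^1 ≡ 28
28^2 ≡ 92
28^4 ≡ 160
28^43 = 28^32·28^8·28^2·28^1 ≡ 80
28^86 = 28^64·28^16·28^4·28^2 ≡ 172
28^172 = 28^128·28^32·28^8·28^4 ≡ 1  ← first divisor giving 1
The order is 172.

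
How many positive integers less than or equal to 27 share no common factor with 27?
18

27 = 3^3
φ(n) = n × ∏(1 - 1/p) for each prime p dividing n
φ(27) = 27 × (1 - 1/3) = 18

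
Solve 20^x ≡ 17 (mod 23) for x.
19

Baby-step giant-step with step n = ⌈√23⌉ = 5.
Baby steps 20^j mod 23 (j:value) for j=0..4: 0:1, 1:20, 2:9, 3:19, 4:12.
Giant-step multiplier: 20^(-5) ≡ 20^(22-5) = 20^17 ≡ 7 (mod 23).
Giant steps γ_i = 17·7^i mod 23: γ_0=17, γ_1=4, γ_2=5, γ_3=12 (in table at j=4).
x = i·n + j = 3·5 + 4 = 19.
Check: 20^19 ≡ 17 (mod 23).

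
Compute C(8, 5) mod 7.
0

Using Lucas' theorem:
Write n=8 and k=5 in base 7:
n in base 7: [1, 1]
k in base 7: [0, 5]
C(8,5) mod 7 = ∏ C(n_i, k_i) mod 7
Digit binomials (mod 7): C(1,0) = 1; C(1,5) = 0 (k_i > n_i)
Product: 1 × 0 = 0 ≡ 0 (mod 7)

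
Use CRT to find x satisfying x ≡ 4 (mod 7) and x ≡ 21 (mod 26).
151

Using Chinese Remainder Theorem:
M = 7 × 26 = 182
M1 = 26, M2 = 7
y1 = 26^(-1) mod 7 = 3
y2 = 7^(-1) mod 26 = 15
x = (4×26×3 + 21×7×15) mod 182 = 151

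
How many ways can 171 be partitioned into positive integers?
301384802048

p(n) counts ways to write n as a sum of positive integers (order ignored).
Euler's pentagonal recurrence: p(k) = p(k-1) + p(k-2) - p(k-5) - p(k-7) + p(k-12) + p(k-15) - ... (offsets j(3j∓1)/2, signs ++--, p(0)=1, p(<0)=0).
DP table for k = 0..170: p(0)=1, p(1)=1, p(2)=2, p(3)=3, p(4)=5, p(5)=7, p(6)=11, p(7)=15, p(8)=22, p(9)=30, p(10)=42, p(11)=56, p(12)=77, p(13)=101, p(14)=135, p(15)=176, p(16)=231, p(17)=297, p(18)=385, p(19)=490, p(20)=627, p(21)=792, p(22)=1002, p(23)=1255, p(24)=1575, p(25)=1958, p(26)=2436, p(27)=3010, p(28)=3718, p(29)=4565, p(30)=5604, p(31)=6842, p(32)=8349, p(33)=10143, p(34)=12310, p(35)=14883, p(36)=17977, p(37)=21637, p(38)=26015, p(39)=31185, p(40)=37338, p(41)=44583, p(42)=53174, p(43)=63261, p(44)=75175, p(45)=89134, p(46)=105558, p(47)=124754, p(48)=147273, p(49)=173525, p(50)=204226, p(51)=239943, p(52)=281589, p(53)=329931, p(54)=386155, p(55)=451276, p(56)=526823, p(57)=614154, p(58)=715220, p(59)=831820, p(60)=966467, p(61)=1121505, p(62)=1300156, p(63)=1505499, p(64)=1741630, p(65)=2012558, p(66)=2323520, p(67)=2679689, p(68)=3087735, p(69)=3554345, p(70)=4087968, p(71)=4697205, p(72)=5392783, p(73)=6185689, p(74)=7089500, p(75)=8118264, p(76)=9289091, p(77)=10619863, p(78)=12132164, p(79)=13848650, p(80)=15796476, p(81)=18004327, p(82)=20506255, p(83)=23338469, p(84)=26543660, p(85)=30167357, p(86)=34262962, p(87)=38887673, p(88)=44108109, p(89)=49995925, p(90)=56634173, p(91)=64112359, p(92)=72533807, p(93)=82010177, p(94)=92669720, p(95)=104651419, p(96)=118114304, p(97)=133230930, p(98)=150198136, p(99)=169229875, p(100)=190569292, p(101)=214481126, p(102)=241265379, p(103)=271248950, p(104)=304801365, p(105)=342325709, p(106)=384276336, p(107)=431149389, p(108)=483502844, p(109)=541946240, p(110)=607163746, p(111)=679903203, p(112)=761002156, p(113)=851376628, p(114)=952050665, p(115)=1064144451, p(116)=1188908248, p(117)=1327710076, p(118)=1482074143, p(119)=1653668665, p(120)=1844349560, p(121)=2056148051, p(122)=2291320912, p(123)=2552338241, p(124)=2841940500, p(125)=3163127352, p(126)=3519222692, p(127)=3913864295, p(128)=4351078600, p(129)=4835271870, p(130)=5371315400, p(131)=5964539504, p(132)=6620830889, p(133)=7346629512, p(134)=8149040695, p(135)=9035836076, p(136)=10015581680, p(137)=11097645016, p(138)=12292341831, p(139)=13610949895, p(140)=15065878135, p(141)=16670689208, p(142)=18440293320, p(143)=20390982757, p(144)=22540654445, p(145)=24908858009, p(146)=27517052599, p(147)=30388671978, p(148)=33549419497, p(149)=37027355200, p(150)=40853235313, p(151)=45060624582, p(152)=49686288421, p(153)=54770336324, p(154)=60356673280, p(155)=66493182097, p(156)=73232243759, p(157)=80630964769, p(158)=88751778802, p(159)=97662728555, p(160)=107438159466, p(161)=118159068427, p(162)=129913904637, p(163)=142798995930, p(164)=156919475295, p(165)=172389800255, p(166)=189334822579, p(167)=207890420102, p(168)=228204732751, p(169)=250438925115, p(170)=274768617130.
Final step: p(171) = p(170) + p(169) - p(166) - p(164) + p(159) + p(156) - p(149) - p(145) + p(136) + p(131) - p(120) - p(114) + p(101) + p(94) - p(79) - p(71) + p(54) + p(45) - p(26) - p(16)
= 274768617130 + 250438925115 - 189334822579 - 156919475295 + 97662728555 + 73232243759 - 37027355200 - 24908858009 + 10015581680 + 5964539504 - 1844349560 - 952050665 + 214481126 + 92669720 - 13848650 - 4697205 + 386155 + 89134 - 2436 - 231
= 301384802048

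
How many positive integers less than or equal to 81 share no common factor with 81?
54

81 = 3^4
φ(n) = n × ∏(1 - 1/p) for each prime p dividing n
φ(81) = 81 × (1 - 1/3) = 54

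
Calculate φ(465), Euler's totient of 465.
240

465 = 3 × 5 × 31
φ(n) = n × ∏(1 - 1/p) for each prime p dividing n
φ(465) = 465 × (1 - 1/3) × (1 - 1/5) × (1 - 1/31) = 240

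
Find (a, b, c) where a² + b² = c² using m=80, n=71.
(1359, 11360, 11441)

Euclid's formula: a = m² - n², b = 2mn, c = m² + n²
m = 80, n = 71
a = 80² - 71² = 6400 - 5041 = 1359
b = 2 × 80 × 71 = 11360
c = 80² + 71² = 6400 + 5041 = 11441
Verification: 1359² + 11360² = 1846881 + 129049600 = 130896481 = 11441² ✓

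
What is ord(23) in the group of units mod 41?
10

41 is prime, so ord(23) divides φ(41) = 40.
Divisors of 40: 1, 2, 4, 5, 8, 10, 20, 40.
Repeated squaring: 23^1 ≡ 23, 23^2 ≡ 37, 23^4 ≡ 16, 23^8 ≡ 10, 23^16 ≡ 18, 23^32 ≡ 37 (mod 41).
Test 23^d mod 41 for each divisor d in increasing order:
23^1 ≡ 23
23^2 ≡ 37
23^4 ≡ 16
23^5 = 23^4·23^1 ≡ 40
23^8 ≡ 10
23^10 = 23^8·23^2 ≡ 1  ← first divisor giving 1
The order is 10.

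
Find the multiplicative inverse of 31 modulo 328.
127

gcd(31, 328) = 1, so the inverse exists.
Extended Euclidean algorithm on (328, 31):
328 = 10 × 31 + 18  ⟹  18 = (1)·328 + (-10)·31
31 = 1 × 18 + 13  ⟹  13 = (-1)·328 + (11)·31
18 = 1 × 13 + 5  ⟹  5 = (2)·328 + (-21)·31
13 = 2 × 5 + 3  ⟹  3 = (-5)·328 + (53)·31
5 = 1 × 3 + 2  ⟹  2 = (7)·328 + (-74)·31
3 = 1 × 2 + 1  ⟹  1 = (-12)·328 + (127)·31
So (127)·31 ≡ 1 (mod 328), i.e. 31^(-1) ≡ 127 (mod 328).
Check: 31 × 127 = 3937 ≡ 1 (mod 328)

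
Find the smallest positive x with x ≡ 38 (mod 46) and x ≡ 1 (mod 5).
176

Using Chinese Remainder Theorem:
M = 46 × 5 = 230
M1 = 5, M2 = 46
y1 = 5^(-1) mod 46 = 37
y2 = 46^(-1) mod 5 = 1
x = (38×5×37 + 1×46×1) mod 230 = 176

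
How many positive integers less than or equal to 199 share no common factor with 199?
198

199 = 199
φ(n) = n × ∏(1 - 1/p) for each prime p dividing n
φ(199) = 199 × (1 - 1/199) = 198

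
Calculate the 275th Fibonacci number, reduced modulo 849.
815

Matrix identity: Q^n = [[F_(n+1), F_n], [F_n, F_(n-1)]] with Q = [[1,1],[1,0]].
n = 275 = 100010011₂. Square-and-multiply, entries mod 849:
Q^1 = [[1,1],[1,0]]
Q^2 = (Q^1)² = [[2,1],[1,1]]
Q^4 = (Q^2)² = [[5,3],[3,2]]
Q^8 = (Q^4)² = [[34,21],[21,13]]
Q^17 = (Q^8)²·Q = [[37,748],[748,138]]
Q^34 = (Q^17)² = [[533,154],[154,379]]
Q^68 = (Q^34)² = [[467,363],[363,104]]
Q^137 = (Q^68)²·Q = [[187,70],[70,117]]
Q^275 = (Q^137)²·Q = [[21,815],[815,55]]
F_275 mod 849 = Q^275[0][1] = 815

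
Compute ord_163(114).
162

163 is prime, so ord(114) divides φ(163) = 162.
Divisors of 162: 1, 2, 3, 6, 9, 18, 27, 54, 81, 162.
Repeated squaring: 114^1 ≡ 114, 114^2 ≡ 119, 114^4 ≡ 143, 114^8 ≡ 74, 114^16 ≡ 97, 114^32 ≡ 118, 114^64 ≡ 69, 114^128 ≡ 34 (mod 163).
Test 114^d mod 163 for each divisor d in increasing order:
114^1 ≡ 114
114^2 ≡ 119
114^3 = 114^2·114^1 ≡ 37
114^6 = 114^4·114^2 ≡ 65
114^9 = 114^8·114^1 ≡ 123
114^18 = 114^16·114^2 ≡ 133
114^27 = 114^16·114^8·114^2·114^1 ≡ 59
114^54 = 114^32·114^16·114^4·114^2 ≡ 58
114^81 = 114^64·114^16·114^1 ≡ 162
114^162 = 114^128·114^32·114^2 ≡ 1  ← first divisor giving 1
The order is 162.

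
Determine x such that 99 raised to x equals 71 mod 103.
79

Baby-step giant-step with step n = ⌈√103⌉ = 11.
Baby steps 99^j mod 103 (j:value) for j=0..10: 0:1, 1:99, 2:16, 3:39, 4:50, 5:6, 6:79, 7:96, 8:28, 9:94, 10:36.
Giant-step multiplier: 99^(-11) ≡ 99^(102-11) = 99^91 ≡ 5 (mod 103).
Giant steps γ_i = 71·5^i mod 103: γ_0=71, γ_1=46, γ_2=24, γ_3=17, γ_4=85, γ_5=13, γ_6=65, γ_7=16 (in table at j=2).
x = i·n + j = 7·11 + 2 = 79.
Check: 99^79 ≡ 71 (mod 103).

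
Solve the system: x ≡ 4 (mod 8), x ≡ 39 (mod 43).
340

Using Chinese Remainder Theorem:
M = 8 × 43 = 344
M1 = 43, M2 = 8
y1 = 43^(-1) mod 8 = 3
y2 = 8^(-1) mod 43 = 27
x = (4×43×3 + 39×8×27) mod 344 = 340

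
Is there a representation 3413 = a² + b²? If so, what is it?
7² + 58² (a=7, b=58)

Factorization: 3413 = 3413
By Fermat: n is sum of two squares iff every prime p ≡ 3 (mod 4) appears to even power.
All primes ≡ 3 (mod 4) appear to even power.
Search a = 0, 1, 2, … for 3413 - a² a perfect square: first hit at a = 7: 3413 - 49 = 3364 = 58².
3413 = 7² + 58² = 49 + 3364 ✓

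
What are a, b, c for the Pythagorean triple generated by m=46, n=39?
(595, 3588, 3637)

Euclid's formula: a = m² - n², b = 2mn, c = m² + n²
m = 46, n = 39
a = 46² - 39² = 2116 - 1521 = 595
b = 2 × 46 × 39 = 3588
c = 46² + 39² = 2116 + 1521 = 3637
Verification: 595² + 3588² = 354025 + 12873744 = 13227769 = 3637² ✓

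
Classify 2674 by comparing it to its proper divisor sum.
deficient

Proper divisors of 2674: sum = 1 + 2 + 7 + 14 + 191 + 382 + 1337 = 1934
Since 1934 < 2674, 2674 is deficient.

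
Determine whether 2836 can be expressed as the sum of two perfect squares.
30² + 44² (a=30, b=44)

Factorization: 2836 = 2^2 × 709
By Fermat: n is sum of two squares iff every prime p ≡ 3 (mod 4) appears to even power.
All primes ≡ 3 (mod 4) appear to even power.
Search a = 0, 1, 2, … for 2836 - a² a perfect square: first hit at a = 30: 2836 - 900 = 1936 = 44².
2836 = 30² + 44² = 900 + 1936 ✓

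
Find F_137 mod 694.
505

Matrix identity: Q^n = [[F_(n+1), F_n], [F_n, F_(n-1)]] with Q = [[1,1],[1,0]].
n = 137 = 10001001₂. Square-and-multiply, entries mod 694:
Q^1 = [[1,1],[1,0]]
Q^2 = (Q^1)² = [[2,1],[1,1]]
Q^4 = (Q^2)² = [[5,3],[3,2]]
Q^8 = (Q^4)² = [[34,21],[21,13]]
Q^17 = (Q^8)²·Q = [[502,209],[209,293]]
Q^34 = (Q^17)² = [[41,289],[289,446]]
Q^68 = (Q^34)² = [[534,555],[555,673]]
Q^137 = (Q^68)²·Q = [[680,505],[505,175]]
F_137 mod 694 = Q^137[0][1] = 505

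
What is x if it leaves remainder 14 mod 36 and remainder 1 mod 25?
626

Using Chinese Remainder Theorem:
M = 36 × 25 = 900
M1 = 25, M2 = 36
y1 = 25^(-1) mod 36 = 13
y2 = 36^(-1) mod 25 = 16
x = (14×25×13 + 1×36×16) mod 900 = 626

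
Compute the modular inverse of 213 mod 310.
147

gcd(213, 310) = 1, so the inverse exists.
Extended Euclidean algorithm on (310, 213):
310 = 1 × 213 + 97  ⟹  97 = (1)·310 + (-1)·213
213 = 2 × 97 + 19  ⟹  19 = (-2)·310 + (3)·213
97 = 5 × 19 + 2  ⟹  2 = (11)·310 + (-16)·213
19 = 9 × 2 + 1  ⟹  1 = (-101)·310 + (147)·213
So (147)·213 ≡ 1 (mod 310), i.e. 213^(-1) ≡ 147 (mod 310).
Check: 213 × 147 = 31311 ≡ 1 (mod 310)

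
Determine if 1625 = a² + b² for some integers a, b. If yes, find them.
5² + 40² (a=5, b=40)

Factorization: 1625 = 5^3 × 13
By Fermat: n is sum of two squares iff every prime p ≡ 3 (mod 4) appears to even power.
All primes ≡ 3 (mod 4) appear to even power.
Search a = 0, 1, 2, … for 1625 - a² a perfect square: first hit at a = 5: 1625 - 25 = 1600 = 40².
1625 = 5² + 40² = 25 + 1600 ✓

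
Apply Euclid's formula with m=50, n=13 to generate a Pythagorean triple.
(2331, 1300, 2669)

Euclid's formula: a = m² - n², b = 2mn, c = m² + n²
m = 50, n = 13
a = 50² - 13² = 2500 - 169 = 2331
b = 2 × 50 × 13 = 1300
c = 50² + 13² = 2500 + 169 = 2669
Verification: 2331² + 1300² = 5433561 + 1690000 = 7123561 = 2669² ✓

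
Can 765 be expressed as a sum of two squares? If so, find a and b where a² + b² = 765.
6² + 27² (a=6, b=27)

Factorization: 765 = 3^2 × 5 × 17
By Fermat: n is sum of two squares iff every prime p ≡ 3 (mod 4) appears to even power.
All primes ≡ 3 (mod 4) appear to even power.
Search a = 0, 1, 2, … for 765 - a² a perfect square: first hit at a = 6: 765 - 36 = 729 = 27².
765 = 6² + 27² = 36 + 729 ✓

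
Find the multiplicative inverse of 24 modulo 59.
32

gcd(24, 59) = 1, so the inverse exists.
Extended Euclidean algorithm on (59, 24):
59 = 2 × 24 + 11  ⟹  11 = (1)·59 + (-2)·24
24 = 2 × 11 + 2  ⟹  2 = (-2)·59 + (5)·24
11 = 5 × 2 + 1  ⟹  1 = (11)·59 + (-27)·24
So (-27)·24 ≡ 1 (mod 59), i.e. 24^(-1) ≡ -27 ≡ 32 (mod 59).
Check: 24 × 32 = 768 ≡ 1 (mod 59)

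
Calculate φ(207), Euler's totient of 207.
132

207 = 3^2 × 23
φ(n) = n × ∏(1 - 1/p) for each prime p dividing n
φ(207) = 207 × (1 - 1/3) × (1 - 1/23) = 132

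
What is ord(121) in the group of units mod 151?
75

151 is prime, so ord(121) divides φ(151) = 150.
Divisors of 150: 1, 2, 3, 5, 6, 10, 15, 25, 30, 50, 75, 150.
Repeated squaring: 121^1 ≡ 121, 121^2 ≡ 145, 121^4 ≡ 36, 121^8 ≡ 88, 121^16 ≡ 43, 121^32 ≡ 37, 121^64 ≡ 10, 121^128 ≡ 100 (mod 151).
Test 121^d mod 151 for each divisor d in increasing order:
121^1 ≡ 121
121^2 ≡ 145
121^3 = 121^2·121^1 ≡ 29
121^5 = 121^4·121^1 ≡ 128
121^6 = 121^4·121^2 ≡ 86
121^10 = 121^8·121^2 ≡ 76
121^15 = 121^8·121^4·121^2·121^1 ≡ 64
121^25 = 121^16·121^8·121^1 ≡ 32
121^30 = 121^16·121^8·121^4·121^2 ≡ 19
121^50 = 121^32·121^16·121^2 ≡ 118
121^75 = 121^64·121^8·121^2·121^1 ≡ 1  ← first divisor giving 1
The order is 75.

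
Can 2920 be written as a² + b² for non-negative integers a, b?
2² + 54² (a=2, b=54)

Factorization: 2920 = 2^3 × 5 × 73
By Fermat: n is sum of two squares iff every prime p ≡ 3 (mod 4) appears to even power.
All primes ≡ 3 (mod 4) appear to even power.
Search a = 0, 1, 2, … for 2920 - a² a perfect square: first hit at a = 2: 2920 - 4 = 2916 = 54².
2920 = 2² + 54² = 4 + 2916 ✓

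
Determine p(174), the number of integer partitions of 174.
397125074750

p(n) counts ways to write n as a sum of positive integers (order ignored).
Euler's pentagonal recurrence: p(k) = p(k-1) + p(k-2) - p(k-5) - p(k-7) + p(k-12) + p(k-15) - ... (offsets j(3j∓1)/2, signs ++--, p(0)=1, p(<0)=0).
DP table for k = 0..173: p(0)=1, p(1)=1, p(2)=2, p(3)=3, p(4)=5, p(5)=7, p(6)=11, p(7)=15, p(8)=22, p(9)=30, p(10)=42, p(11)=56, p(12)=77, p(13)=101, p(14)=135, p(15)=176, p(16)=231, p(17)=297, p(18)=385, p(19)=490, p(20)=627, p(21)=792, p(22)=1002, p(23)=1255, p(24)=1575, p(25)=1958, p(26)=2436, p(27)=3010, p(28)=3718, p(29)=4565, p(30)=5604, p(31)=6842, p(32)=8349, p(33)=10143, p(34)=12310, p(35)=14883, p(36)=17977, p(37)=21637, p(38)=26015, p(39)=31185, p(40)=37338, p(41)=44583, p(42)=53174, p(43)=63261, p(44)=75175, p(45)=89134, p(46)=105558, p(47)=124754, p(48)=147273, p(49)=173525, p(50)=204226, p(51)=239943, p(52)=281589, p(53)=329931, p(54)=386155, p(55)=451276, p(56)=526823, p(57)=614154, p(58)=715220, p(59)=831820, p(60)=966467, p(61)=1121505, p(62)=1300156, p(63)=1505499, p(64)=1741630, p(65)=2012558, p(66)=2323520, p(67)=2679689, p(68)=3087735, p(69)=3554345, p(70)=4087968, p(71)=4697205, p(72)=5392783, p(73)=6185689, p(74)=7089500, p(75)=8118264, p(76)=9289091, p(77)=10619863, p(78)=12132164, p(79)=13848650, p(80)=15796476, p(81)=18004327, p(82)=20506255, p(83)=23338469, p(84)=26543660, p(85)=30167357, p(86)=34262962, p(87)=38887673, p(88)=44108109, p(89)=49995925, p(90)=56634173, p(91)=64112359, p(92)=72533807, p(93)=82010177, p(94)=92669720, p(95)=104651419, p(96)=118114304, p(97)=133230930, p(98)=150198136, p(99)=169229875, p(100)=190569292, p(101)=214481126, p(102)=241265379, p(103)=271248950, p(104)=304801365, p(105)=342325709, p(106)=384276336, p(107)=431149389, p(108)=483502844, p(109)=541946240, p(110)=607163746, p(111)=679903203, p(112)=761002156, p(113)=851376628, p(114)=952050665, p(115)=1064144451, p(116)=1188908248, p(117)=1327710076, p(118)=1482074143, p(119)=1653668665, p(120)=1844349560, p(121)=2056148051, p(122)=2291320912, p(123)=2552338241, p(124)=2841940500, p(125)=3163127352, p(126)=3519222692, p(127)=3913864295, p(128)=4351078600, p(129)=4835271870, p(130)=5371315400, p(131)=5964539504, p(132)=6620830889, p(133)=7346629512, p(134)=8149040695, p(135)=9035836076, p(136)=10015581680, p(137)=11097645016, p(138)=12292341831, p(139)=13610949895, p(140)=15065878135, p(141)=16670689208, p(142)=18440293320, p(143)=20390982757, p(144)=22540654445, p(145)=24908858009, p(146)=27517052599, p(147)=30388671978, p(148)=33549419497, p(149)=37027355200, p(150)=40853235313, p(151)=45060624582, p(152)=49686288421, p(153)=54770336324, p(154)=60356673280, p(155)=66493182097, p(156)=73232243759, p(157)=80630964769, p(158)=88751778802, p(159)=97662728555, p(160)=107438159466, p(161)=118159068427, p(162)=129913904637, p(163)=142798995930, p(164)=156919475295, p(165)=172389800255, p(166)=189334822579, p(167)=207890420102, p(168)=228204732751, p(169)=250438925115, p(170)=274768617130, p(171)=301384802048, p(172)=330495499613, p(173)=362326859895.
Final step: p(174) = p(173) + p(172) - p(169) - p(167) + p(162) + p(159) - p(152) - p(148) + p(139) + p(134) - p(123) - p(117) + p(104) + p(97) - p(82) - p(74) + p(57) + p(48) - p(29) - p(19)
= 362326859895 + 330495499613 - 250438925115 - 207890420102 + 129913904637 + 97662728555 - 49686288421 - 33549419497 + 13610949895 + 8149040695 - 2552338241 - 1327710076 + 304801365 + 133230930 - 20506255 - 7089500 + 614154 + 147273 - 4565 - 490
= 397125074750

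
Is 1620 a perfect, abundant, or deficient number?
abundant

Proper divisors of 1620: sum = 1 + 2 + 3 + 4 + 5 + 6 + 9 + 10 + ... + 324 + 405 + 540 + 810 (29 divisors) = 3462
Since 3462 > 1620, 1620 is abundant.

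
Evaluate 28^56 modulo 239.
22

Repeated squaring. Binary of 56 = 111000.
28^1 ≡ 28 (mod 239); 28^2 ≡ 67 (mod 239); 28^4 ≡ 187 (mod 239); 28^8 ≡ 75 (mod 239); 28^16 ≡ 128 (mod 239); 28^32 ≡ 132 (mod 239)
28^56 = 28^8 × 28^16 × 28^32 ≡ 22 (mod 239)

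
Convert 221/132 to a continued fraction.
[1; 1, 2, 14, 3]

Euclidean algorithm steps:
221 = 1 × 132 + 89
132 = 1 × 89 + 43
89 = 2 × 43 + 3
43 = 14 × 3 + 1
3 = 3 × 1 + 0
Continued fraction: [1; 1, 2, 14, 3]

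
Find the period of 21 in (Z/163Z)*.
27

163 is prime, so ord(21) divides φ(163) = 162.
Divisors of 162: 1, 2, 3, 6, 9, 18, 27, 54, 81, 162.
Repeated squaring: 21^1 ≡ 21, 21^2 ≡ 115, 21^4 ≡ 22, 21^8 ≡ 158, 21^16 ≡ 25, 21^32 ≡ 136, 21^64 ≡ 77, 21^128 ≡ 61 (mod 163).
Test 21^d mod 163 for each divisor d in increasing order:
21^1 ≡ 21
21^2 ≡ 115
21^3 = 21^2·21^1 ≡ 133
21^6 = 21^4·21^2 ≡ 85
21^9 = 21^8·21^1 ≡ 58
21^18 = 21^16·21^2 ≡ 104
21^27 = 21^16·21^8·21^2·21^1 ≡ 1  ← first divisor giving 1
The order is 27.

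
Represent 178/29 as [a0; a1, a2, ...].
[6; 7, 4]

Euclidean algorithm steps:
178 = 6 × 29 + 4
29 = 7 × 4 + 1
4 = 4 × 1 + 0
Continued fraction: [6; 7, 4]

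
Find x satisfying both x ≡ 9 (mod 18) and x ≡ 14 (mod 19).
261

Using Chinese Remainder Theorem:
M = 18 × 19 = 342
M1 = 19, M2 = 18
y1 = 19^(-1) mod 18 = 1
y2 = 18^(-1) mod 19 = 18
x = (9×19×1 + 14×18×18) mod 342 = 261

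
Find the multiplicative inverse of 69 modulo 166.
77

gcd(69, 166) = 1, so the inverse exists.
Extended Euclidean algorithm on (166, 69):
166 = 2 × 69 + 28  ⟹  28 = (1)·166 + (-2)·69
69 = 2 × 28 + 13  ⟹  13 = (-2)·166 + (5)·69
28 = 2 × 13 + 2  ⟹  2 = (5)·166 + (-12)·69
13 = 6 × 2 + 1  ⟹  1 = (-32)·166 + (77)·69
So (77)·69 ≡ 1 (mod 166), i.e. 69^(-1) ≡ 77 (mod 166).
Check: 69 × 77 = 5313 ≡ 1 (mod 166)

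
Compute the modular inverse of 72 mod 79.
45

gcd(72, 79) = 1, so the inverse exists.
Extended Euclidean algorithm on (79, 72):
79 = 1 × 72 + 7  ⟹  7 = (1)·79 + (-1)·72
72 = 10 × 7 + 2  ⟹  2 = (-10)·79 + (11)·72
7 = 3 × 2 + 1  ⟹  1 = (31)·79 + (-34)·72
So (-34)·72 ≡ 1 (mod 79), i.e. 72^(-1) ≡ -34 ≡ 45 (mod 79).
Check: 72 × 45 = 3240 ≡ 1 (mod 79)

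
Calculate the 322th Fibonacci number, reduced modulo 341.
320

Matrix identity: Q^n = [[F_(n+1), F_n], [F_n, F_(n-1)]] with Q = [[1,1],[1,0]].
n = 322 = 101000010₂. Square-and-multiply, entries mod 341:
Q^1 = [[1,1],[1,0]]
Q^2 = (Q^1)² = [[2,1],[1,1]]
Q^5 = (Q^2)²·Q = [[8,5],[5,3]]
Q^10 = (Q^5)² = [[89,55],[55,34]]
Q^20 = (Q^10)² = [[34,286],[286,89]]
Q^40 = (Q^20)² = [[89,55],[55,34]]
Q^80 = (Q^40)² = [[34,286],[286,89]]
Q^161 = (Q^80)²·Q = [[144,89],[89,55]]
Q^322 = (Q^161)² = [[13,320],[320,34]]
F_322 mod 341 = Q^322[0][1] = 320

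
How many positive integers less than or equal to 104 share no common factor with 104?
48

104 = 2^3 × 13
φ(n) = n × ∏(1 - 1/p) for each prime p dividing n
φ(104) = 104 × (1 - 1/2) × (1 - 1/13) = 48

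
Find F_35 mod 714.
443

Matrix identity: Q^n = [[F_(n+1), F_n], [F_n, F_(n-1)]] with Q = [[1,1],[1,0]].
n = 35 = 100011₂. Square-and-multiply, entries mod 714:
Q^1 = [[1,1],[1,0]]
Q^2 = (Q^1)² = [[2,1],[1,1]]
Q^4 = (Q^2)² = [[5,3],[3,2]]
Q^8 = (Q^4)² = [[34,21],[21,13]]
Q^17 = (Q^8)²·Q = [[442,169],[169,273]]
Q^35 = (Q^17)²·Q = [[612,443],[443,169]]
F_35 mod 714 = Q^35[0][1] = 443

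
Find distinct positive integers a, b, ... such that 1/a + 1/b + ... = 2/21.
1/11 + 1/231

Greedy algorithm:
2/21: ceiling(21/2) = 11, use 1/11
1/231: ceiling(231/1) = 231, use 1/231
Result: 2/21 = 1/11 + 1/231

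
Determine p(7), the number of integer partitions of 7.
15

p(n) counts ways to write n as a sum of positive integers (order ignored).
Examples: 7; 6 + 1; 5 + 2; 5 + 1 + 1; 4 + 3; ... (15 total)
p(7) = 15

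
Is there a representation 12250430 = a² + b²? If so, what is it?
Not possible

Factorization: 12250430 = 2 × 5 × 107^3
By Fermat: n is sum of two squares iff every prime p ≡ 3 (mod 4) appears to even power.
Prime(s) ≡ 3 (mod 4) with odd exponent: [(107, 3)]
Therefore 12250430 cannot be expressed as a² + b².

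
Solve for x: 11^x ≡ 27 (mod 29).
23

Baby-step giant-step with step n = ⌈√29⌉ = 6.
Baby steps 11^j mod 29 (j:value) for j=0..5: 0:1, 1:11, 2:5, 3:26, 4:25, 5:14.
Giant-step multiplier: 11^(-6) ≡ 11^(28-6) = 11^22 ≡ 13 (mod 29).
Giant steps γ_i = 27·13^i mod 29: γ_0=27, γ_1=3, γ_2=10, γ_3=14 (in table at j=5).
x = i·n + j = 3·6 + 5 = 23.
Check: 11^23 ≡ 27 (mod 29).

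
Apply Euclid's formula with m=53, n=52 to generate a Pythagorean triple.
(105, 5512, 5513)

Euclid's formula: a = m² - n², b = 2mn, c = m² + n²
m = 53, n = 52
a = 53² - 52² = 2809 - 2704 = 105
b = 2 × 53 × 52 = 5512
c = 53² + 52² = 2809 + 2704 = 5513
Verification: 105² + 5512² = 11025 + 30382144 = 30393169 = 5513² ✓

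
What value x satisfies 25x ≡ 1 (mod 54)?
13

gcd(25, 54) = 1, so the inverse exists.
Extended Euclidean algorithm on (54, 25):
54 = 2 × 25 + 4  ⟹  4 = (1)·54 + (-2)·25
25 = 6 × 4 + 1  ⟹  1 = (-6)·54 + (13)·25
So (13)·25 ≡ 1 (mod 54), i.e. 25^(-1) ≡ 13 (mod 54).
Check: 25 × 13 = 325 ≡ 1 (mod 54)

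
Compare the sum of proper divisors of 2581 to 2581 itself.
deficient

Proper divisors of 2581: sum = 1 + 29 + 89 = 119
Since 119 < 2581, 2581 is deficient.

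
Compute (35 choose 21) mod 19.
6

Using Lucas' theorem:
Write n=35 and k=21 in base 19:
n in base 19: [1, 16]
k in base 19: [1, 2]
C(35,21) mod 19 = ∏ C(n_i, k_i) mod 19
Digit binomials (mod 19): C(1,1) = 1; C(16,2) = 120 ≡ 6
Product: 1 × 6 = 6 ≡ 6 (mod 19)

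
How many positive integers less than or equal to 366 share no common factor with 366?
120

366 = 2 × 3 × 61
φ(n) = n × ∏(1 - 1/p) for each prime p dividing n
φ(366) = 366 × (1 - 1/2) × (1 - 1/3) × (1 - 1/61) = 120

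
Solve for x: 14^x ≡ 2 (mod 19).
13

Baby-step giant-step with step n = ⌈√19⌉ = 5.
Baby steps 14^j mod 19 (j:value) for j=0..4: 0:1, 1:14, 2:6, 3:8, 4:17.
Giant-step multiplier: 14^(-5) ≡ 14^(18-5) = 14^13 ≡ 2 (mod 19).
Giant steps γ_i = 2·2^i mod 19: γ_0=2, γ_1=4, γ_2=8 (in table at j=3).
x = i·n + j = 2·5 + 3 = 13.
Check: 14^13 ≡ 2 (mod 19).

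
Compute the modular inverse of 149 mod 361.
63

gcd(149, 361) = 1, so the inverse exists.
Extended Euclidean algorithm on (361, 149):
361 = 2 × 149 + 63  ⟹  63 = (1)·361 + (-2)·149
149 = 2 × 63 + 23  ⟹  23 = (-2)·361 + (5)·149
63 = 2 × 23 + 17  ⟹  17 = (5)·361 + (-12)·149
23 = 1 × 17 + 6  ⟹  6 = (-7)·361 + (17)·149
17 = 2 × 6 + 5  ⟹  5 = (19)·361 + (-46)·149
6 = 1 × 5 + 1  ⟹  1 = (-26)·361 + (63)·149
So (63)·149 ≡ 1 (mod 361), i.e. 149^(-1) ≡ 63 (mod 361).
Check: 149 × 63 = 9387 ≡ 1 (mod 361)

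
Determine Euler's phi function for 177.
116

177 = 3 × 59
φ(n) = n × ∏(1 - 1/p) for each prime p dividing n
φ(177) = 177 × (1 - 1/3) × (1 - 1/59) = 116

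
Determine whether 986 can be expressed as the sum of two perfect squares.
5² + 31² (a=5, b=31)

Factorization: 986 = 2 × 17 × 29
By Fermat: n is sum of two squares iff every prime p ≡ 3 (mod 4) appears to even power.
All primes ≡ 3 (mod 4) appear to even power.
Search a = 0, 1, 2, … for 986 - a² a perfect square: first hit at a = 5: 986 - 25 = 961 = 31².
986 = 5² + 31² = 25 + 961 ✓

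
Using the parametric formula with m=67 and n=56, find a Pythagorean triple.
(1353, 7504, 7625)

Euclid's formula: a = m² - n², b = 2mn, c = m² + n²
m = 67, n = 56
a = 67² - 56² = 4489 - 3136 = 1353
b = 2 × 67 × 56 = 7504
c = 67² + 56² = 4489 + 3136 = 7625
Verification: 1353² + 7504² = 1830609 + 56310016 = 58140625 = 7625² ✓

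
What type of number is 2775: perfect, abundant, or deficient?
deficient

Proper divisors of 2775: sum = 1 + 3 + 5 + 15 + 25 + 37 + 75 + 111 + 185 + 555 + 925 = 1937
Since 1937 < 2775, 2775 is deficient.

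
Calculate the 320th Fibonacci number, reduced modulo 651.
441

Matrix identity: Q^n = [[F_(n+1), F_n], [F_n, F_(n-1)]] with Q = [[1,1],[1,0]].
n = 320 = 101000000₂. Square-and-multiply, entries mod 651:
Q^1 = [[1,1],[1,0]]
Q^2 = (Q^1)² = [[2,1],[1,1]]
Q^5 = (Q^2)²·Q = [[8,5],[5,3]]
Q^10 = (Q^5)² = [[89,55],[55,34]]
Q^20 = (Q^10)² = [[530,255],[255,275]]
Q^40 = (Q^20)² = [[244,210],[210,34]]
Q^80 = (Q^40)² = [[127,441],[441,337]]
Q^160 = (Q^80)² = [[337,210],[210,127]]
Q^320 = (Q^160)² = [[127,441],[441,337]]
F_320 mod 651 = Q^320[0][1] = 441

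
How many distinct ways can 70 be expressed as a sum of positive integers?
4087968

p(n) counts ways to write n as a sum of positive integers (order ignored).
Euler's pentagonal recurrence: p(k) = p(k-1) + p(k-2) - p(k-5) - p(k-7) + p(k-12) + p(k-15) - ... (offsets j(3j∓1)/2, signs ++--, p(0)=1, p(<0)=0).
DP table for k = 0..69: p(0)=1, p(1)=1, p(2)=2, p(3)=3, p(4)=5, p(5)=7, p(6)=11, p(7)=15, p(8)=22, p(9)=30, p(10)=42, p(11)=56, p(12)=77, p(13)=101, p(14)=135, p(15)=176, p(16)=231, p(17)=297, p(18)=385, p(19)=490, p(20)=627, p(21)=792, p(22)=1002, p(23)=1255, p(24)=1575, p(25)=1958, p(26)=2436, p(27)=3010, p(28)=3718, p(29)=4565, p(30)=5604, p(31)=6842, p(32)=8349, p(33)=10143, p(34)=12310, p(35)=14883, p(36)=17977, p(37)=21637, p(38)=26015, p(39)=31185, p(40)=37338, p(41)=44583, p(42)=53174, p(43)=63261, p(44)=75175, p(45)=89134, p(46)=105558, p(47)=124754, p(48)=147273, p(49)=173525, p(50)=204226, p(51)=239943, p(52)=281589, p(53)=329931, p(54)=386155, p(55)=451276, p(56)=526823, p(57)=614154, p(58)=715220, p(59)=831820, p(60)=966467, p(61)=1121505, p(62)=1300156, p(63)=1505499, p(64)=1741630, p(65)=2012558, p(66)=2323520, p(67)=2679689, p(68)=3087735, p(69)=3554345.
Final step: p(70) = p(69) + p(68) - p(65) - p(63) + p(58) + p(55) - p(48) - p(44) + p(35) + p(30) - p(19) - p(13) + p(0)
= 3554345 + 3087735 - 2012558 - 1505499 + 715220 + 451276 - 147273 - 75175 + 14883 + 5604 - 490 - 101 + 1
= 4087968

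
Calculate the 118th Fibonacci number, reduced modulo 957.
791

Matrix identity: Q^n = [[F_(n+1), F_n], [F_n, F_(n-1)]] with Q = [[1,1],[1,0]].
n = 118 = 1110110₂. Square-and-multiply, entries mod 957:
Q^1 = [[1,1],[1,0]]
Q^3 = (Q^1)²·Q = [[3,2],[2,1]]
Q^7 = (Q^3)²·Q = [[21,13],[13,8]]
Q^14 = (Q^7)² = [[610,377],[377,233]]
Q^29 = (Q^14)²·Q = [[407,320],[320,87]]
Q^59 = (Q^29)²·Q = [[264,89],[89,175]]
Q^118 = (Q^59)² = [[100,791],[791,266]]
F_118 mod 957 = Q^118[0][1] = 791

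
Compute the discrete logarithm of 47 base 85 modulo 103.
17

Baby-step giant-step with step n = ⌈√103⌉ = 11.
Baby steps 85^j mod 103 (j:value) for j=0..10: 0:1, 1:85, 2:15, 3:39, 4:19, 5:70, 6:79, 7:20, 8:52, 9:94, 10:59.
Giant-step multiplier: 85^(-11) ≡ 85^(102-11) = 85^91 ≡ 74 (mod 103).
Giant steps γ_i = 47·74^i mod 103: γ_0=47, γ_1=79 (in table at j=6).
x = i·n + j = 1·11 + 6 = 17.
Check: 85^17 ≡ 47 (mod 103).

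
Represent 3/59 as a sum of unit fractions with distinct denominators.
1/20 + 1/1180

Greedy algorithm:
3/59: ceiling(59/3) = 20, use 1/20
1/1180: ceiling(1180/1) = 1180, use 1/1180
Result: 3/59 = 1/20 + 1/1180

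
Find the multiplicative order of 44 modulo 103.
102

103 is prime, so ord(44) divides φ(103) = 102.
Divisors of 102: 1, 2, 3, 6, 17, 34, 51, 102.
Repeated squaring: 44^1 ≡ 44, 44^2 ≡ 82, 44^4 ≡ 29, 44^8 ≡ 17, 44^16 ≡ 83, 44^32 ≡ 91, 44^64 ≡ 41 (mod 103).
Test 44^d mod 103 for each divisor d in increasing order:
44^1 ≡ 44
44^2 ≡ 82
44^3 = 44^2·44^1 ≡ 3
44^6 = 44^4·44^2 ≡ 9
44^17 = 44^16·44^1 ≡ 47
44^34 = 44^32·44^2 ≡ 46
44^51 = 44^32·44^16·44^2·44^1 ≡ 102
44^102 = 44^64·44^32·44^4·44^2 ≡ 1  ← first divisor giving 1
The order is 102.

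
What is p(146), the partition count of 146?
27517052599

p(n) counts ways to write n as a sum of positive integers (order ignored).
Euler's pentagonal recurrence: p(k) = p(k-1) + p(k-2) - p(k-5) - p(k-7) + p(k-12) + p(k-15) - ... (offsets j(3j∓1)/2, signs ++--, p(0)=1, p(<0)=0).
DP table for k = 0..145: p(0)=1, p(1)=1, p(2)=2, p(3)=3, p(4)=5, p(5)=7, p(6)=11, p(7)=15, p(8)=22, p(9)=30, p(10)=42, p(11)=56, p(12)=77, p(13)=101, p(14)=135, p(15)=176, p(16)=231, p(17)=297, p(18)=385, p(19)=490, p(20)=627, p(21)=792, p(22)=1002, p(23)=1255, p(24)=1575, p(25)=1958, p(26)=2436, p(27)=3010, p(28)=3718, p(29)=4565, p(30)=5604, p(31)=6842, p(32)=8349, p(33)=10143, p(34)=12310, p(35)=14883, p(36)=17977, p(37)=21637, p(38)=26015, p(39)=31185, p(40)=37338, p(41)=44583, p(42)=53174, p(43)=63261, p(44)=75175, p(45)=89134, p(46)=105558, p(47)=124754, p(48)=147273, p(49)=173525, p(50)=204226, p(51)=239943, p(52)=281589, p(53)=329931, p(54)=386155, p(55)=451276, p(56)=526823, p(57)=614154, p(58)=715220, p(59)=831820, p(60)=966467, p(61)=1121505, p(62)=1300156, p(63)=1505499, p(64)=1741630, p(65)=2012558, p(66)=2323520, p(67)=2679689, p(68)=3087735, p(69)=3554345, p(70)=4087968, p(71)=4697205, p(72)=5392783, p(73)=6185689, p(74)=7089500, p(75)=8118264, p(76)=9289091, p(77)=10619863, p(78)=12132164, p(79)=13848650, p(80)=15796476, p(81)=18004327, p(82)=20506255, p(83)=23338469, p(84)=26543660, p(85)=30167357, p(86)=34262962, p(87)=38887673, p(88)=44108109, p(89)=49995925, p(90)=56634173, p(91)=64112359, p(92)=72533807, p(93)=82010177, p(94)=92669720, p(95)=104651419, p(96)=118114304, p(97)=133230930, p(98)=150198136, p(99)=169229875, p(100)=190569292, p(101)=214481126, p(102)=241265379, p(103)=271248950, p(104)=304801365, p(105)=342325709, p(106)=384276336, p(107)=431149389, p(108)=483502844, p(109)=541946240, p(110)=607163746, p(111)=679903203, p(112)=761002156, p(113)=851376628, p(114)=952050665, p(115)=1064144451, p(116)=1188908248, p(117)=1327710076, p(118)=1482074143, p(119)=1653668665, p(120)=1844349560, p(121)=2056148051, p(122)=2291320912, p(123)=2552338241, p(124)=2841940500, p(125)=3163127352, p(126)=3519222692, p(127)=3913864295, p(128)=4351078600, p(129)=4835271870, p(130)=5371315400, p(131)=5964539504, p(132)=6620830889, p(133)=7346629512, p(134)=8149040695, p(135)=9035836076, p(136)=10015581680, p(137)=11097645016, p(138)=12292341831, p(139)=13610949895, p(140)=15065878135, p(141)=16670689208, p(142)=18440293320, p(143)=20390982757, p(144)=22540654445, p(145)=24908858009.
Final step: p(146) = p(145) + p(144) - p(141) - p(139) + p(134) + p(131) - p(124) - p(120) + p(111) + p(106) - p(95) - p(89) + p(76) + p(69) - p(54) - p(46) + p(29) + p(20) - p(1)
= 24908858009 + 22540654445 - 16670689208 - 13610949895 + 8149040695 + 5964539504 - 2841940500 - 1844349560 + 679903203 + 384276336 - 104651419 - 49995925 + 9289091 + 3554345 - 386155 - 105558 + 4565 + 627 - 1
= 27517052599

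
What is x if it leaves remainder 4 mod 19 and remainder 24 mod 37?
61

Using Chinese Remainder Theorem:
M = 19 × 37 = 703
M1 = 37, M2 = 19
y1 = 37^(-1) mod 19 = 18
y2 = 19^(-1) mod 37 = 2
x = (4×37×18 + 24×19×2) mod 703 = 61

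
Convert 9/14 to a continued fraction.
[0; 1, 1, 1, 4]

Euclidean algorithm steps:
9 = 0 × 14 + 9
14 = 1 × 9 + 5
9 = 1 × 5 + 4
5 = 1 × 4 + 1
4 = 4 × 1 + 0
Continued fraction: [0; 1, 1, 1, 4]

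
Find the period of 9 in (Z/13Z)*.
3

13 is prime, so ord(9) divides φ(13) = 12.
Divisors of 12: 1, 2, 3, 4, 6, 12.
Repeated squaring: 9^1 ≡ 9, 9^2 ≡ 3, 9^4 ≡ 9, 9^8 ≡ 3 (mod 13).
Test 9^d mod 13 for each divisor d in increasing order:
9^1 ≡ 9
9^2 ≡ 3
9^3 = 9^2·9^1 ≡ 1  ← first divisor giving 1
The order is 3.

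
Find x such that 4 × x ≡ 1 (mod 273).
205

gcd(4, 273) = 1, so the inverse exists.
Extended Euclidean algorithm on (273, 4):
273 = 68 × 4 + 1  ⟹  1 = (1)·273 + (-68)·4
So (-68)·4 ≡ 1 (mod 273), i.e. 4^(-1) ≡ -68 ≡ 205 (mod 273).
Check: 4 × 205 = 820 ≡ 1 (mod 273)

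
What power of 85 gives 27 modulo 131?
74

Baby-step giant-step with step n = ⌈√131⌉ = 12.
Baby steps 85^j mod 131 (j:value) for j=0..11: 0:1, 1:85, 2:20, 3:128, 4:7, 5:71, 6:9, 7:110, 8:49, 9:104, 10:63, 11:115.
Giant-step multiplier: 85^(-12) ≡ 85^(130-12) = 85^118 ≡ 55 (mod 131).
Giant steps γ_i = 27·55^i mod 131: γ_0=27, γ_1=44, γ_2=62, γ_3=4, γ_4=89, γ_5=48, γ_6=20 (in table at j=2).
x = i·n + j = 6·12 + 2 = 74.
Check: 85^74 ≡ 27 (mod 131).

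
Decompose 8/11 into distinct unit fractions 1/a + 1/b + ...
1/2 + 1/5 + 1/37 + 1/4070

Greedy algorithm:
8/11: ceiling(11/8) = 2, use 1/2
5/22: ceiling(22/5) = 5, use 1/5
3/110: ceiling(110/3) = 37, use 1/37
1/4070: ceiling(4070/1) = 4070, use 1/4070
Result: 8/11 = 1/2 + 1/5 + 1/37 + 1/4070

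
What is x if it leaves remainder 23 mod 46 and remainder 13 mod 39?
1495

Using Chinese Remainder Theorem:
M = 46 × 39 = 1794
M1 = 39, M2 = 46
y1 = 39^(-1) mod 46 = 13
y2 = 46^(-1) mod 39 = 28
x = (23×39×13 + 13×46×28) mod 1794 = 1495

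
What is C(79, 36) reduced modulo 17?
7

Using Lucas' theorem:
Write n=79 and k=36 in base 17:
n in base 17: [4, 11]
k in base 17: [2, 2]
C(79,36) mod 17 = ∏ C(n_i, k_i) mod 17
Digit binomials (mod 17): C(4,2) = 6; C(11,2) = 55 ≡ 4
Product: 6 × 4 = 24 ≡ 7 (mod 17)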